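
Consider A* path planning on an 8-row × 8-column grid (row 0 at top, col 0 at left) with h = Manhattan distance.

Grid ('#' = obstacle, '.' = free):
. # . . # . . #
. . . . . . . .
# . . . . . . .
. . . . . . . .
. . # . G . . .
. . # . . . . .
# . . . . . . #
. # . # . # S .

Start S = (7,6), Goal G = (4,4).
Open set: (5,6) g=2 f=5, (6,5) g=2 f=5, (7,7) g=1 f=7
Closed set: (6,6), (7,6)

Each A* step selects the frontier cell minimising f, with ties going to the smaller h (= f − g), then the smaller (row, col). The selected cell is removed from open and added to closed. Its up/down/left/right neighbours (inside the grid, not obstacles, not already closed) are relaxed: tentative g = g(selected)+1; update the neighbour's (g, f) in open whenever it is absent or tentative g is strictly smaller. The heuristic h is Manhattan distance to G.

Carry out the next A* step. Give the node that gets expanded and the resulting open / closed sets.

step 1: expand (5,6) (f=5, h=3) → closed; open now [(4,6) g=3 f=5, (5,5) g=3 f=5, (5,7) g=3 f=7, (6,5) g=2 f=5, (7,7) g=1 f=7]

expanded=(5,6); open=[(4,6) g=3 f=5, (5,5) g=3 f=5, (5,7) g=3 f=7, (6,5) g=2 f=5, (7,7) g=1 f=7]; closed=[(5,6), (6,6), (7,6)]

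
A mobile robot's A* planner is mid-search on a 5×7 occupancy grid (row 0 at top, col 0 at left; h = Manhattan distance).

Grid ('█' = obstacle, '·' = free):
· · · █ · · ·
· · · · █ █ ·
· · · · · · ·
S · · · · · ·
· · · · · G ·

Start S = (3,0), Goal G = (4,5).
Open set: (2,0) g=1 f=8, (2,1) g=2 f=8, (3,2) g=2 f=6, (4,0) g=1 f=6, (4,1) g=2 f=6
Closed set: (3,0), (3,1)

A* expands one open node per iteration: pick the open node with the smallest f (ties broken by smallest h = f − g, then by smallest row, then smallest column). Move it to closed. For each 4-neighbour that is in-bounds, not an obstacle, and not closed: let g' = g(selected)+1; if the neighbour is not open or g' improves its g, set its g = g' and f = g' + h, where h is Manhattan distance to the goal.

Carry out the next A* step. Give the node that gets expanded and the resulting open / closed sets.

step 1: expand (3,2) (f=6, h=4) → closed; open now [(2,0) g=1 f=8, (2,1) g=2 f=8, (2,2) g=3 f=8, (3,3) g=3 f=6, (4,0) g=1 f=6, (4,1) g=2 f=6, (4,2) g=3 f=6]

expanded=(3,2); open=[(2,0) g=1 f=8, (2,1) g=2 f=8, (2,2) g=3 f=8, (3,3) g=3 f=6, (4,0) g=1 f=6, (4,1) g=2 f=6, (4,2) g=3 f=6]; closed=[(3,0), (3,1), (3,2)]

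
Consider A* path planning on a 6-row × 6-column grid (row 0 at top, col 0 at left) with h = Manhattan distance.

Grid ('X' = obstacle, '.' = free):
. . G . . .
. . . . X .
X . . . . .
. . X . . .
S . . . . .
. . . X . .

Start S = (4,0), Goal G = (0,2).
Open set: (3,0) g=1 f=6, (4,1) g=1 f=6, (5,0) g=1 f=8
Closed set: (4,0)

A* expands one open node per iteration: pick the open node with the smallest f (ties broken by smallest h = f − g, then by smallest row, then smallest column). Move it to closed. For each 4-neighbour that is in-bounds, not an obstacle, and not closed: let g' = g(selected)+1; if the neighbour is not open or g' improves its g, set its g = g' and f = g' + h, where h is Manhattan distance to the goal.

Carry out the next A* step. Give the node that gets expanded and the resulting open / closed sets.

expanded=(3,0); open=[(3,1) g=2 f=6, (4,1) g=1 f=6, (5,0) g=1 f=8]; closed=[(3,0), (4,0)]

step 1: expand (3,0) (f=6, h=5) → closed; open now [(3,1) g=2 f=6, (4,1) g=1 f=6, (5,0) g=1 f=8]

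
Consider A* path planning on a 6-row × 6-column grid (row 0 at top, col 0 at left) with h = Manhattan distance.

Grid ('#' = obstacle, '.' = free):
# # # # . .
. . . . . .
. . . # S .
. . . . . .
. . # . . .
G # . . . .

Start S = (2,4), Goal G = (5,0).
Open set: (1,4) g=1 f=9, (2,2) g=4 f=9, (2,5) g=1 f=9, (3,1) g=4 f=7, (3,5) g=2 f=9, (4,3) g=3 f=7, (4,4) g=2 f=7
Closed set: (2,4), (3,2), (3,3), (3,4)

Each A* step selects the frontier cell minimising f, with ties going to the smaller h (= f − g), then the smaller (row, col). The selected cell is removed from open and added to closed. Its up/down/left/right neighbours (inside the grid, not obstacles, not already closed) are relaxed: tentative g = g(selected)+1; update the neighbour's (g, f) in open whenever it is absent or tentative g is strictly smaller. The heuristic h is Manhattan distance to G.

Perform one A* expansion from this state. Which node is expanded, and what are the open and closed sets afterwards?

step 1: expand (3,1) (f=7, h=3) → closed; open now [(1,4) g=1 f=9, (2,1) g=5 f=9, (2,2) g=4 f=9, (2,5) g=1 f=9, (3,0) g=5 f=7, (3,5) g=2 f=9, (4,1) g=5 f=7, (4,3) g=3 f=7, (4,4) g=2 f=7]

expanded=(3,1); open=[(1,4) g=1 f=9, (2,1) g=5 f=9, (2,2) g=4 f=9, (2,5) g=1 f=9, (3,0) g=5 f=7, (3,5) g=2 f=9, (4,1) g=5 f=7, (4,3) g=3 f=7, (4,4) g=2 f=7]; closed=[(2,4), (3,1), (3,2), (3,3), (3,4)]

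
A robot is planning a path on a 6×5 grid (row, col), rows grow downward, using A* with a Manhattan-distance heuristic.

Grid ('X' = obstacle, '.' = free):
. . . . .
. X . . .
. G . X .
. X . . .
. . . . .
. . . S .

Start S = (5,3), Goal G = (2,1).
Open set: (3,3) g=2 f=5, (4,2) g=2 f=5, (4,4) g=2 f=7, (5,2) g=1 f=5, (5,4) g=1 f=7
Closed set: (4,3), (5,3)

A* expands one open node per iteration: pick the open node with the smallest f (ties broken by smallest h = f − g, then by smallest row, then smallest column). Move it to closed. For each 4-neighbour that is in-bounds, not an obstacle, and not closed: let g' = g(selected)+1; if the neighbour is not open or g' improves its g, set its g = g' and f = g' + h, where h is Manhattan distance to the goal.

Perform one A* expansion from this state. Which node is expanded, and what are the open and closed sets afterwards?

expanded=(3,3); open=[(3,2) g=3 f=5, (3,4) g=3 f=7, (4,2) g=2 f=5, (4,4) g=2 f=7, (5,2) g=1 f=5, (5,4) g=1 f=7]; closed=[(3,3), (4,3), (5,3)]

step 1: expand (3,3) (f=5, h=3) → closed; open now [(3,2) g=3 f=5, (3,4) g=3 f=7, (4,2) g=2 f=5, (4,4) g=2 f=7, (5,2) g=1 f=5, (5,4) g=1 f=7]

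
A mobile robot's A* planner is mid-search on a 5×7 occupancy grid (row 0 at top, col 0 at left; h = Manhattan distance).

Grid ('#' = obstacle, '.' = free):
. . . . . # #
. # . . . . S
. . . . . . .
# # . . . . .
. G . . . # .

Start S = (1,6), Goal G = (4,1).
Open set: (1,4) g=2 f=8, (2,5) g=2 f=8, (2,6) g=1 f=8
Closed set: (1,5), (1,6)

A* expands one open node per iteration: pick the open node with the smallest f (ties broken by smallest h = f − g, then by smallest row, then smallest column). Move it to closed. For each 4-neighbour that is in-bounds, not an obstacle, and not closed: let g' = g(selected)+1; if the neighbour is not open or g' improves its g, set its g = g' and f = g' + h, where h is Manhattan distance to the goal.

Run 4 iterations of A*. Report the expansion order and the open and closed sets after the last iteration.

order=[(1,4) → (1,3) → (1,2) → (2,2)]; open=[(0,2) g=5 f=10, (0,3) g=4 f=10, (0,4) g=3 f=10, (2,1) g=6 f=8, (2,3) g=4 f=8, (2,4) g=3 f=8, (2,5) g=2 f=8, (2,6) g=1 f=8, (3,2) g=6 f=8]; closed=[(1,2), (1,3), (1,4), (1,5), (1,6), (2,2)]

step 1: expand (1,4) (f=8, h=6) → closed; open now [(0,4) g=3 f=10, (1,3) g=3 f=8, (2,4) g=3 f=8, (2,5) g=2 f=8, (2,6) g=1 f=8]
step 2: expand (1,3) (f=8, h=5) → closed; open now [(0,3) g=4 f=10, (0,4) g=3 f=10, (1,2) g=4 f=8, (2,3) g=4 f=8, (2,4) g=3 f=8, (2,5) g=2 f=8, (2,6) g=1 f=8]
step 3: expand (1,2) (f=8, h=4) → closed; open now [(0,2) g=5 f=10, (0,3) g=4 f=10, (0,4) g=3 f=10, (2,2) g=5 f=8, (2,3) g=4 f=8, (2,4) g=3 f=8, (2,5) g=2 f=8, (2,6) g=1 f=8]
step 4: expand (2,2) (f=8, h=3) → closed; open now [(0,2) g=5 f=10, (0,3) g=4 f=10, (0,4) g=3 f=10, (2,1) g=6 f=8, (2,3) g=4 f=8, (2,4) g=3 f=8, (2,5) g=2 f=8, (2,6) g=1 f=8, (3,2) g=6 f=8]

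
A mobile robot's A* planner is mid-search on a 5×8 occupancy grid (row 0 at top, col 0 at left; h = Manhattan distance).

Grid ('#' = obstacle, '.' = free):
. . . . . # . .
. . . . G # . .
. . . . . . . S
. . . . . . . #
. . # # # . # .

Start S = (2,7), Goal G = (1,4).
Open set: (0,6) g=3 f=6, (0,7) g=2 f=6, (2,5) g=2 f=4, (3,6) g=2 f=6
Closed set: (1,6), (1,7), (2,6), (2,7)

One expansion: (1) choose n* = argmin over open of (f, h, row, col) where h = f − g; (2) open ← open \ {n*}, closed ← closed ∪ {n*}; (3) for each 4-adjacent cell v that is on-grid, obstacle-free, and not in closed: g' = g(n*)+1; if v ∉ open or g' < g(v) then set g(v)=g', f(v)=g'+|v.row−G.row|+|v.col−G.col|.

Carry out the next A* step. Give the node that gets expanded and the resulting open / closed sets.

expanded=(2,5); open=[(0,6) g=3 f=6, (0,7) g=2 f=6, (2,4) g=3 f=4, (3,5) g=3 f=6, (3,6) g=2 f=6]; closed=[(1,6), (1,7), (2,5), (2,6), (2,7)]

step 1: expand (2,5) (f=4, h=2) → closed; open now [(0,6) g=3 f=6, (0,7) g=2 f=6, (2,4) g=3 f=4, (3,5) g=3 f=6, (3,6) g=2 f=6]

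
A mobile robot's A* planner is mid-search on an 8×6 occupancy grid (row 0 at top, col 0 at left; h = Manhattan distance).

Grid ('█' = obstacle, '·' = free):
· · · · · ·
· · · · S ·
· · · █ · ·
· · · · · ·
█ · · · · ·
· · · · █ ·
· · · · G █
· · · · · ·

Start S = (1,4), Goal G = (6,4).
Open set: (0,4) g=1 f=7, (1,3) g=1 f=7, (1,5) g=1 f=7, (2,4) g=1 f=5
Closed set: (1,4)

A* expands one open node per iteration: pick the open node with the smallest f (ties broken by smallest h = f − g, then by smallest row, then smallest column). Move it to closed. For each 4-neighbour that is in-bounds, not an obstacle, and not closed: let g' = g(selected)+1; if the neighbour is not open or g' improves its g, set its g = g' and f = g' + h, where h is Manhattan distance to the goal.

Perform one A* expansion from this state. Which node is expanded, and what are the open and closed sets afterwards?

expanded=(2,4); open=[(0,4) g=1 f=7, (1,3) g=1 f=7, (1,5) g=1 f=7, (2,5) g=2 f=7, (3,4) g=2 f=5]; closed=[(1,4), (2,4)]

step 1: expand (2,4) (f=5, h=4) → closed; open now [(0,4) g=1 f=7, (1,3) g=1 f=7, (1,5) g=1 f=7, (2,5) g=2 f=7, (3,4) g=2 f=5]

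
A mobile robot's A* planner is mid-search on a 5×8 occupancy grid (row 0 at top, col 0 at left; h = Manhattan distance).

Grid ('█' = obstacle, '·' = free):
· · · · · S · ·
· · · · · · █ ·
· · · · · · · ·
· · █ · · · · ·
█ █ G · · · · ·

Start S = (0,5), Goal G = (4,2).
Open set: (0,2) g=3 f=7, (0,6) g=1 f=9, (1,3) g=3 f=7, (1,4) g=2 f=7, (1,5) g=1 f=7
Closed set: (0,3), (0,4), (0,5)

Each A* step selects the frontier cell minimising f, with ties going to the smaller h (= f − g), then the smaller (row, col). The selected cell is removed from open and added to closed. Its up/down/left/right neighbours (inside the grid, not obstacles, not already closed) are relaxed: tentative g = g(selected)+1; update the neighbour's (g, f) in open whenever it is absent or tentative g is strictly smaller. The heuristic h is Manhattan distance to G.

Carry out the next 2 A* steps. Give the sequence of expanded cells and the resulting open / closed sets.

step 1: expand (0,2) (f=7, h=4) → closed; open now [(0,1) g=4 f=9, (0,6) g=1 f=9, (1,2) g=4 f=7, (1,3) g=3 f=7, (1,4) g=2 f=7, (1,5) g=1 f=7]
step 2: expand (1,2) (f=7, h=3) → closed; open now [(0,1) g=4 f=9, (0,6) g=1 f=9, (1,1) g=5 f=9, (1,3) g=3 f=7, (1,4) g=2 f=7, (1,5) g=1 f=7, (2,2) g=5 f=7]

order=[(0,2) → (1,2)]; open=[(0,1) g=4 f=9, (0,6) g=1 f=9, (1,1) g=5 f=9, (1,3) g=3 f=7, (1,4) g=2 f=7, (1,5) g=1 f=7, (2,2) g=5 f=7]; closed=[(0,2), (0,3), (0,4), (0,5), (1,2)]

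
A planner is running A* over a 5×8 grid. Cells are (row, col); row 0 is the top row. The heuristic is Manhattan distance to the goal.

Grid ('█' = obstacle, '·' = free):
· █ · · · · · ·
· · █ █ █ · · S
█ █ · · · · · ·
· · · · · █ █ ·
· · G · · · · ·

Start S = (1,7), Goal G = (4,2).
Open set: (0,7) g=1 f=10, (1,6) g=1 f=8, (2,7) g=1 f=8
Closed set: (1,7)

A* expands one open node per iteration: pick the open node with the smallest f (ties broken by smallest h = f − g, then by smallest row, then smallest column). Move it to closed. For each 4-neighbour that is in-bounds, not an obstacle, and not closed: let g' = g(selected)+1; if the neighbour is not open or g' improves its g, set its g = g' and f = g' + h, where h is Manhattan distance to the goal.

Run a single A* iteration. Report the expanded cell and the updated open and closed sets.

expanded=(1,6); open=[(0,6) g=2 f=10, (0,7) g=1 f=10, (1,5) g=2 f=8, (2,6) g=2 f=8, (2,7) g=1 f=8]; closed=[(1,6), (1,7)]

step 1: expand (1,6) (f=8, h=7) → closed; open now [(0,6) g=2 f=10, (0,7) g=1 f=10, (1,5) g=2 f=8, (2,6) g=2 f=8, (2,7) g=1 f=8]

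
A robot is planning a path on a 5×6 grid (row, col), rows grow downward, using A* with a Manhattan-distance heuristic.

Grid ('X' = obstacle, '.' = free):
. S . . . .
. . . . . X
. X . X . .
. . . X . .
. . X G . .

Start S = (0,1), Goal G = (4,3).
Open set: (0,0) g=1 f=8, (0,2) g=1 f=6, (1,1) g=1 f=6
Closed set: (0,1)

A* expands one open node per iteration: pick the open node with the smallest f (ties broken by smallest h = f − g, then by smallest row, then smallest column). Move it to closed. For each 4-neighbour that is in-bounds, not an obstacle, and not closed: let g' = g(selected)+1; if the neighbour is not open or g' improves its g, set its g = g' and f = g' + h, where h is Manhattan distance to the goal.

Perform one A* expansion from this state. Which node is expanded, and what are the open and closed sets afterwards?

expanded=(0,2); open=[(0,0) g=1 f=8, (0,3) g=2 f=6, (1,1) g=1 f=6, (1,2) g=2 f=6]; closed=[(0,1), (0,2)]

step 1: expand (0,2) (f=6, h=5) → closed; open now [(0,0) g=1 f=8, (0,3) g=2 f=6, (1,1) g=1 f=6, (1,2) g=2 f=6]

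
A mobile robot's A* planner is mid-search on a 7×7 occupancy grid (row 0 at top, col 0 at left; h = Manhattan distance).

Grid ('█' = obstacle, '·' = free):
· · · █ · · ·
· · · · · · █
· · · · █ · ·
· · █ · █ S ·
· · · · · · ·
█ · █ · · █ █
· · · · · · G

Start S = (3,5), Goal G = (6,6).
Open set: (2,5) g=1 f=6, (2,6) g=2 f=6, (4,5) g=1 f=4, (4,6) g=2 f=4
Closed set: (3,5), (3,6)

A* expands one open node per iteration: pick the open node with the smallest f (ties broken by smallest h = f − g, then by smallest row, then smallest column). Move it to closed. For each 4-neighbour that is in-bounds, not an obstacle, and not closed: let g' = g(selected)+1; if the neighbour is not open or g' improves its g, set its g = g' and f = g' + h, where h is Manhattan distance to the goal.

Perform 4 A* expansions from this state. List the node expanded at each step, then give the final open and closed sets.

step 1: expand (4,6) (f=4, h=2) → closed; open now [(2,5) g=1 f=6, (2,6) g=2 f=6, (4,5) g=1 f=4]
step 2: expand (4,5) (f=4, h=3) → closed; open now [(2,5) g=1 f=6, (2,6) g=2 f=6, (4,4) g=2 f=6]
step 3: expand (2,6) (f=6, h=4) → closed; open now [(2,5) g=1 f=6, (4,4) g=2 f=6]
step 4: expand (4,4) (f=6, h=4) → closed; open now [(2,5) g=1 f=6, (4,3) g=3 f=8, (5,4) g=3 f=6]

order=[(4,6) → (4,5) → (2,6) → (4,4)]; open=[(2,5) g=1 f=6, (4,3) g=3 f=8, (5,4) g=3 f=6]; closed=[(2,6), (3,5), (3,6), (4,4), (4,5), (4,6)]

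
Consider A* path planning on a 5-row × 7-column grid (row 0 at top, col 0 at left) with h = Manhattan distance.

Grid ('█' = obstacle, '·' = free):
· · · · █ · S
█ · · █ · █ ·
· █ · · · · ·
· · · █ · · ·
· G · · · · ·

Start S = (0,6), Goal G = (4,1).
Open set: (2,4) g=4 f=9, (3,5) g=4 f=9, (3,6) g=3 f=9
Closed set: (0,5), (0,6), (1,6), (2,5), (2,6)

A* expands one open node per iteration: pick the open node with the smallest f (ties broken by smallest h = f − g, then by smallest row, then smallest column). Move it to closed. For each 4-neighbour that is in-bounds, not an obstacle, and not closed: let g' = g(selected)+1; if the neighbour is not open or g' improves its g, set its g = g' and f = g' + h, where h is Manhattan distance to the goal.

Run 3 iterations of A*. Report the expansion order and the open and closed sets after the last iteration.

step 1: expand (2,4) (f=9, h=5) → closed; open now [(1,4) g=5 f=11, (2,3) g=5 f=9, (3,4) g=5 f=9, (3,5) g=4 f=9, (3,6) g=3 f=9]
step 2: expand (2,3) (f=9, h=4) → closed; open now [(1,4) g=5 f=11, (2,2) g=6 f=9, (3,4) g=5 f=9, (3,5) g=4 f=9, (3,6) g=3 f=9]
step 3: expand (2,2) (f=9, h=3) → closed; open now [(1,2) g=7 f=11, (1,4) g=5 f=11, (3,2) g=7 f=9, (3,4) g=5 f=9, (3,5) g=4 f=9, (3,6) g=3 f=9]

order=[(2,4) → (2,3) → (2,2)]; open=[(1,2) g=7 f=11, (1,4) g=5 f=11, (3,2) g=7 f=9, (3,4) g=5 f=9, (3,5) g=4 f=9, (3,6) g=3 f=9]; closed=[(0,5), (0,6), (1,6), (2,2), (2,3), (2,4), (2,5), (2,6)]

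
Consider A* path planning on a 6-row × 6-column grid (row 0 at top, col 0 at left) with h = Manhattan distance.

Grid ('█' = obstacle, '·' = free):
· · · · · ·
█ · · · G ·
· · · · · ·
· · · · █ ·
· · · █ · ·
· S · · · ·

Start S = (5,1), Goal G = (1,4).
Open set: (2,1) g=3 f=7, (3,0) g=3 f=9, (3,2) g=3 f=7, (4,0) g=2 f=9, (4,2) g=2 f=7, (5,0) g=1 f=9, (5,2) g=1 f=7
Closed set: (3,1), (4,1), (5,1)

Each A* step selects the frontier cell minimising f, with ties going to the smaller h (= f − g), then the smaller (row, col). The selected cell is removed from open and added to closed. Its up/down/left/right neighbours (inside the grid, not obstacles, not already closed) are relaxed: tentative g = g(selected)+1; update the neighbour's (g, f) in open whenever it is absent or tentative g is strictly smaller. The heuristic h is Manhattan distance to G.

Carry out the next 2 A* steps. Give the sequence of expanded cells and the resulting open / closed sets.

step 1: expand (2,1) (f=7, h=4) → closed; open now [(1,1) g=4 f=7, (2,0) g=4 f=9, (2,2) g=4 f=7, (3,0) g=3 f=9, (3,2) g=3 f=7, (4,0) g=2 f=9, (4,2) g=2 f=7, (5,0) g=1 f=9, (5,2) g=1 f=7]
step 2: expand (1,1) (f=7, h=3) → closed; open now [(0,1) g=5 f=9, (1,2) g=5 f=7, (2,0) g=4 f=9, (2,2) g=4 f=7, (3,0) g=3 f=9, (3,2) g=3 f=7, (4,0) g=2 f=9, (4,2) g=2 f=7, (5,0) g=1 f=9, (5,2) g=1 f=7]

order=[(2,1) → (1,1)]; open=[(0,1) g=5 f=9, (1,2) g=5 f=7, (2,0) g=4 f=9, (2,2) g=4 f=7, (3,0) g=3 f=9, (3,2) g=3 f=7, (4,0) g=2 f=9, (4,2) g=2 f=7, (5,0) g=1 f=9, (5,2) g=1 f=7]; closed=[(1,1), (2,1), (3,1), (4,1), (5,1)]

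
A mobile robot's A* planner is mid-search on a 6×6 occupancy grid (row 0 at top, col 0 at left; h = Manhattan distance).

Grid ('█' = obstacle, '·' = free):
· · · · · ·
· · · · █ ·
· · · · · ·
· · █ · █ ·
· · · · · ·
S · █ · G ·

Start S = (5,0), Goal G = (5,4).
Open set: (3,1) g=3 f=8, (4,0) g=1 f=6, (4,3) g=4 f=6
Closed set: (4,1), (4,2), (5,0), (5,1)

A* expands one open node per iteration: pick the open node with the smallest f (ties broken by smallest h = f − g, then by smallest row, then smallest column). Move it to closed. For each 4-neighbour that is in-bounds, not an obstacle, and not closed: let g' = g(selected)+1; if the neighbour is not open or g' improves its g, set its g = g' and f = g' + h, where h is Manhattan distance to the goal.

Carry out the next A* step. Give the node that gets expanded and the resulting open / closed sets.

step 1: expand (4,3) (f=6, h=2) → closed; open now [(3,1) g=3 f=8, (3,3) g=5 f=8, (4,0) g=1 f=6, (4,4) g=5 f=6, (5,3) g=5 f=6]

expanded=(4,3); open=[(3,1) g=3 f=8, (3,3) g=5 f=8, (4,0) g=1 f=6, (4,4) g=5 f=6, (5,3) g=5 f=6]; closed=[(4,1), (4,2), (4,3), (5,0), (5,1)]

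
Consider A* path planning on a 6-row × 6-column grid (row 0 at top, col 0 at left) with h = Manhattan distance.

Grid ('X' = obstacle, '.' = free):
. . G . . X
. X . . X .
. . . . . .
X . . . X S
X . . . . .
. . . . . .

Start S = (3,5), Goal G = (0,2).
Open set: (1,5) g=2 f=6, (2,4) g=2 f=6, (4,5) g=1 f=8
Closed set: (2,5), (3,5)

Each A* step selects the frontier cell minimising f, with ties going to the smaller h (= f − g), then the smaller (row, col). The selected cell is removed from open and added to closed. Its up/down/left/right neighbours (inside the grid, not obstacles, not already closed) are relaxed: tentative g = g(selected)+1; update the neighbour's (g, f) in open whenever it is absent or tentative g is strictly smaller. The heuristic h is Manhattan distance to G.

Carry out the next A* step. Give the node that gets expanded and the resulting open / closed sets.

step 1: expand (1,5) (f=6, h=4) → closed; open now [(2,4) g=2 f=6, (4,5) g=1 f=8]

expanded=(1,5); open=[(2,4) g=2 f=6, (4,5) g=1 f=8]; closed=[(1,5), (2,5), (3,5)]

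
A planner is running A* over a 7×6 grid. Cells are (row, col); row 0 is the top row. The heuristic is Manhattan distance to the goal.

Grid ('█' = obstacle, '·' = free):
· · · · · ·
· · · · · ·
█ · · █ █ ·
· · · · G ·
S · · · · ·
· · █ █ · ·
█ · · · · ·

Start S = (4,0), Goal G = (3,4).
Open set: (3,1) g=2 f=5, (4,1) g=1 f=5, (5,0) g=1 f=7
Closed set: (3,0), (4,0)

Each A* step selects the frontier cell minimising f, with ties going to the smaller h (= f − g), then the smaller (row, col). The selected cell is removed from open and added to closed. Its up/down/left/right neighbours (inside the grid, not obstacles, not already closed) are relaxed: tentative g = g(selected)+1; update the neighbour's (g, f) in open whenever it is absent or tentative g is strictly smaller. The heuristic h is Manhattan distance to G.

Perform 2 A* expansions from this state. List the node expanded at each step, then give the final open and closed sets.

step 1: expand (3,1) (f=5, h=3) → closed; open now [(2,1) g=3 f=7, (3,2) g=3 f=5, (4,1) g=1 f=5, (5,0) g=1 f=7]
step 2: expand (3,2) (f=5, h=2) → closed; open now [(2,1) g=3 f=7, (2,2) g=4 f=7, (3,3) g=4 f=5, (4,1) g=1 f=5, (4,2) g=4 f=7, (5,0) g=1 f=7]

order=[(3,1) → (3,2)]; open=[(2,1) g=3 f=7, (2,2) g=4 f=7, (3,3) g=4 f=5, (4,1) g=1 f=5, (4,2) g=4 f=7, (5,0) g=1 f=7]; closed=[(3,0), (3,1), (3,2), (4,0)]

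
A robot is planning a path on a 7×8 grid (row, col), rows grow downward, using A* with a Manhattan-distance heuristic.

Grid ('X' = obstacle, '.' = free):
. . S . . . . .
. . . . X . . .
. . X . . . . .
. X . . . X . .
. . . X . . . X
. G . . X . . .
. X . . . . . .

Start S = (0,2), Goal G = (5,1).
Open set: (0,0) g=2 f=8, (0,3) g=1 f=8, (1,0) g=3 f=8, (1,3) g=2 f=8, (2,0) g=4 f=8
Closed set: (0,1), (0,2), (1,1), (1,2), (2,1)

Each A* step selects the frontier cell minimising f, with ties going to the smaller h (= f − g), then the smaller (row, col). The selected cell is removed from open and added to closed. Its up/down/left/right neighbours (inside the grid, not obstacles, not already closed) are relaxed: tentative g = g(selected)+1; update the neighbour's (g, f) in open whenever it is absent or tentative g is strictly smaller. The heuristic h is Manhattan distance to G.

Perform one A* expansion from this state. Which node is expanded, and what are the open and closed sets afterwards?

expanded=(2,0); open=[(0,0) g=2 f=8, (0,3) g=1 f=8, (1,0) g=3 f=8, (1,3) g=2 f=8, (3,0) g=5 f=8]; closed=[(0,1), (0,2), (1,1), (1,2), (2,0), (2,1)]

step 1: expand (2,0) (f=8, h=4) → closed; open now [(0,0) g=2 f=8, (0,3) g=1 f=8, (1,0) g=3 f=8, (1,3) g=2 f=8, (3,0) g=5 f=8]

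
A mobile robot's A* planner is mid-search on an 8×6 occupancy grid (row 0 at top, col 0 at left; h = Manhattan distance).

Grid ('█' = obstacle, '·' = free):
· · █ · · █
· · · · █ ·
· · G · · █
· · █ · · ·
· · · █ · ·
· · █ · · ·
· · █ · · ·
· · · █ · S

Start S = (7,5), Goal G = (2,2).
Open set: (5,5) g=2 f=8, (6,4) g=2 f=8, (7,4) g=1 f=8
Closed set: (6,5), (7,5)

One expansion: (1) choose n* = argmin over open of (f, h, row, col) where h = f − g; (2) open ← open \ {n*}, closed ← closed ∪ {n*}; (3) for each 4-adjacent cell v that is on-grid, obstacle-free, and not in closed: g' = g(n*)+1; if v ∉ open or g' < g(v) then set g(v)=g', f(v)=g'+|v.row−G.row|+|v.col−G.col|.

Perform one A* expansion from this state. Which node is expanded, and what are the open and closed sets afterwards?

step 1: expand (5,5) (f=8, h=6) → closed; open now [(4,5) g=3 f=8, (5,4) g=3 f=8, (6,4) g=2 f=8, (7,4) g=1 f=8]

expanded=(5,5); open=[(4,5) g=3 f=8, (5,4) g=3 f=8, (6,4) g=2 f=8, (7,4) g=1 f=8]; closed=[(5,5), (6,5), (7,5)]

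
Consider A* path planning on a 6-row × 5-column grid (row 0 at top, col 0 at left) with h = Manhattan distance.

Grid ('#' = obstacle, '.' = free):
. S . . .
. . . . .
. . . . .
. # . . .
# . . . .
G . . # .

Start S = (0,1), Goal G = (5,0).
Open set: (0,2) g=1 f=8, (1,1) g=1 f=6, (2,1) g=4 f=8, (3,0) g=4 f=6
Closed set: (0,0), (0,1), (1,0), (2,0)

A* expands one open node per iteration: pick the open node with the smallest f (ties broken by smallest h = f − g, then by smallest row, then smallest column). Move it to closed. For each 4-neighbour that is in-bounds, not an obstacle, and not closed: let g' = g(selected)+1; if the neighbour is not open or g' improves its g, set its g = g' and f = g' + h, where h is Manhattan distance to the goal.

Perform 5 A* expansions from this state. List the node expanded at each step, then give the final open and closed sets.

step 1: expand (3,0) (f=6, h=2) → closed; open now [(0,2) g=1 f=8, (1,1) g=1 f=6, (2,1) g=4 f=8]
step 2: expand (1,1) (f=6, h=5) → closed; open now [(0,2) g=1 f=8, (1,2) g=2 f=8, (2,1) g=2 f=6]
step 3: expand (2,1) (f=6, h=4) → closed; open now [(0,2) g=1 f=8, (1,2) g=2 f=8, (2,2) g=3 f=8]
step 4: expand (2,2) (f=8, h=5) → closed; open now [(0,2) g=1 f=8, (1,2) g=2 f=8, (2,3) g=4 f=10, (3,2) g=4 f=8]
step 5: expand (3,2) (f=8, h=4) → closed; open now [(0,2) g=1 f=8, (1,2) g=2 f=8, (2,3) g=4 f=10, (3,3) g=5 f=10, (4,2) g=5 f=8]

order=[(3,0) → (1,1) → (2,1) → (2,2) → (3,2)]; open=[(0,2) g=1 f=8, (1,2) g=2 f=8, (2,3) g=4 f=10, (3,3) g=5 f=10, (4,2) g=5 f=8]; closed=[(0,0), (0,1), (1,0), (1,1), (2,0), (2,1), (2,2), (3,0), (3,2)]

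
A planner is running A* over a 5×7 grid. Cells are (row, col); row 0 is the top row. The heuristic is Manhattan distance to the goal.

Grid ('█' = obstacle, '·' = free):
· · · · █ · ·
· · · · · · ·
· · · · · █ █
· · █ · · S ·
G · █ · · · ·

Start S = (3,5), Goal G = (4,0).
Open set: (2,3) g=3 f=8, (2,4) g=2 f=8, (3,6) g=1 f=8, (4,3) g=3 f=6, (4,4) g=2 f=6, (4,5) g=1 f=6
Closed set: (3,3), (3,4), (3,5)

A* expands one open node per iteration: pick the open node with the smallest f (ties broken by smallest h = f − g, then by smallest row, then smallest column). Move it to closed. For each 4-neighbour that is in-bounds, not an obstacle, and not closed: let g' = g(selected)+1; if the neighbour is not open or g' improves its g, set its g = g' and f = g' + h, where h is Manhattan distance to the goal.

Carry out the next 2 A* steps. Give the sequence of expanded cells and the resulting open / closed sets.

order=[(4,3) → (4,4)]; open=[(2,3) g=3 f=8, (2,4) g=2 f=8, (3,6) g=1 f=8, (4,5) g=1 f=6]; closed=[(3,3), (3,4), (3,5), (4,3), (4,4)]

step 1: expand (4,3) (f=6, h=3) → closed; open now [(2,3) g=3 f=8, (2,4) g=2 f=8, (3,6) g=1 f=8, (4,4) g=2 f=6, (4,5) g=1 f=6]
step 2: expand (4,4) (f=6, h=4) → closed; open now [(2,3) g=3 f=8, (2,4) g=2 f=8, (3,6) g=1 f=8, (4,5) g=1 f=6]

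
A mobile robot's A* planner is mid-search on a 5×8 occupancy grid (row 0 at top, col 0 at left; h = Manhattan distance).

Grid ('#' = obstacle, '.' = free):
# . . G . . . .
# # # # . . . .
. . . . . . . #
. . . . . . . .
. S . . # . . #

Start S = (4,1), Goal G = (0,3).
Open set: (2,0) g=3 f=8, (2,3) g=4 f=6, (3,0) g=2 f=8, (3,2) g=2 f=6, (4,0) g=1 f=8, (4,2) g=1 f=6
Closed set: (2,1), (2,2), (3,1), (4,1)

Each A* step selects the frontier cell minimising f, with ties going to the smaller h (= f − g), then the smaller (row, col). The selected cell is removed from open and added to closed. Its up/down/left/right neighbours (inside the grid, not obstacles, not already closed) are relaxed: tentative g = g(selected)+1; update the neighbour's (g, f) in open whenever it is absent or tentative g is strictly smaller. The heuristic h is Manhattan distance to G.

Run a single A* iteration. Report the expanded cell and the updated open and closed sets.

expanded=(2,3); open=[(2,0) g=3 f=8, (2,4) g=5 f=8, (3,0) g=2 f=8, (3,2) g=2 f=6, (3,3) g=5 f=8, (4,0) g=1 f=8, (4,2) g=1 f=6]; closed=[(2,1), (2,2), (2,3), (3,1), (4,1)]

step 1: expand (2,3) (f=6, h=2) → closed; open now [(2,0) g=3 f=8, (2,4) g=5 f=8, (3,0) g=2 f=8, (3,2) g=2 f=6, (3,3) g=5 f=8, (4,0) g=1 f=8, (4,2) g=1 f=6]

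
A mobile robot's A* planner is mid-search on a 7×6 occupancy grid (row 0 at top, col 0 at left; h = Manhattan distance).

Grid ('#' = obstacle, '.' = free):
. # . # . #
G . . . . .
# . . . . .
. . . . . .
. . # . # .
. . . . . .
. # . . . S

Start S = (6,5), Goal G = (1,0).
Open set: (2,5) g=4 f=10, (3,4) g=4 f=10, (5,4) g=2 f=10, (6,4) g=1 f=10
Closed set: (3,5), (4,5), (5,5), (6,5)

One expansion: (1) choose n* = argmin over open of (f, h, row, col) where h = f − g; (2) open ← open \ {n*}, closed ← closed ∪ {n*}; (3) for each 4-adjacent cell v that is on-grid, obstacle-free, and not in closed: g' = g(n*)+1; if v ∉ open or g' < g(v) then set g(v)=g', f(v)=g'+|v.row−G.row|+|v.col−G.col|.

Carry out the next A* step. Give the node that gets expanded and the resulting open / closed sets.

step 1: expand (2,5) (f=10, h=6) → closed; open now [(1,5) g=5 f=10, (2,4) g=5 f=10, (3,4) g=4 f=10, (5,4) g=2 f=10, (6,4) g=1 f=10]

expanded=(2,5); open=[(1,5) g=5 f=10, (2,4) g=5 f=10, (3,4) g=4 f=10, (5,4) g=2 f=10, (6,4) g=1 f=10]; closed=[(2,5), (3,5), (4,5), (5,5), (6,5)]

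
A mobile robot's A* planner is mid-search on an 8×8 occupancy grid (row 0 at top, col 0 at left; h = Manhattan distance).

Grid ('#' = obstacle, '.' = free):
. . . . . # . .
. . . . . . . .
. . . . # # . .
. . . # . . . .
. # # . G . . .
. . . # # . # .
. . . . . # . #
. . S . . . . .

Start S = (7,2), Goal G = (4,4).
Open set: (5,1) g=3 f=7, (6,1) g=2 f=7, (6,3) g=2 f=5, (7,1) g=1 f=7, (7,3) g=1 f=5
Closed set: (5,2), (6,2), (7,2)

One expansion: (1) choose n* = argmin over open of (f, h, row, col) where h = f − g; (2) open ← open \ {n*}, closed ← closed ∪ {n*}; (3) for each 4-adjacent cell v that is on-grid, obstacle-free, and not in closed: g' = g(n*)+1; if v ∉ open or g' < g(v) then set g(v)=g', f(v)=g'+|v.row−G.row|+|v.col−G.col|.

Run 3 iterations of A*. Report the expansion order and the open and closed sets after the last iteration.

order=[(6,3) → (6,4) → (7,3)]; open=[(5,1) g=3 f=7, (6,1) g=2 f=7, (7,1) g=1 f=7, (7,4) g=2 f=5]; closed=[(5,2), (6,2), (6,3), (6,4), (7,2), (7,3)]

step 1: expand (6,3) (f=5, h=3) → closed; open now [(5,1) g=3 f=7, (6,1) g=2 f=7, (6,4) g=3 f=5, (7,1) g=1 f=7, (7,3) g=1 f=5]
step 2: expand (6,4) (f=5, h=2) → closed; open now [(5,1) g=3 f=7, (6,1) g=2 f=7, (7,1) g=1 f=7, (7,3) g=1 f=5, (7,4) g=4 f=7]
step 3: expand (7,3) (f=5, h=4) → closed; open now [(5,1) g=3 f=7, (6,1) g=2 f=7, (7,1) g=1 f=7, (7,4) g=2 f=5]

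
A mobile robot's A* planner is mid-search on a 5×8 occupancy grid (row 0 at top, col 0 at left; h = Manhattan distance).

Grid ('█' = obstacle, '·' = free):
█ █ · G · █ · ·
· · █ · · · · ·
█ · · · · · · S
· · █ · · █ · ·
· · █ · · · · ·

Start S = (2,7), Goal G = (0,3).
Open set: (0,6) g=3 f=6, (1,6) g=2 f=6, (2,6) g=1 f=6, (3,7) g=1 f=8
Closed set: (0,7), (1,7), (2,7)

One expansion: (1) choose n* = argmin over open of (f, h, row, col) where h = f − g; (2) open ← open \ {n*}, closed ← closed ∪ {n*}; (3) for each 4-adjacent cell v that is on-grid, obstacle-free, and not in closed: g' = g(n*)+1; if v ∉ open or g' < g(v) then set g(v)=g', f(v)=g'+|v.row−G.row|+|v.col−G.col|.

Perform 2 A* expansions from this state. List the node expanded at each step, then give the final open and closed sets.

step 1: expand (0,6) (f=6, h=3) → closed; open now [(1,6) g=2 f=6, (2,6) g=1 f=6, (3,7) g=1 f=8]
step 2: expand (1,6) (f=6, h=4) → closed; open now [(1,5) g=3 f=6, (2,6) g=1 f=6, (3,7) g=1 f=8]

order=[(0,6) → (1,6)]; open=[(1,5) g=3 f=6, (2,6) g=1 f=6, (3,7) g=1 f=8]; closed=[(0,6), (0,7), (1,6), (1,7), (2,7)]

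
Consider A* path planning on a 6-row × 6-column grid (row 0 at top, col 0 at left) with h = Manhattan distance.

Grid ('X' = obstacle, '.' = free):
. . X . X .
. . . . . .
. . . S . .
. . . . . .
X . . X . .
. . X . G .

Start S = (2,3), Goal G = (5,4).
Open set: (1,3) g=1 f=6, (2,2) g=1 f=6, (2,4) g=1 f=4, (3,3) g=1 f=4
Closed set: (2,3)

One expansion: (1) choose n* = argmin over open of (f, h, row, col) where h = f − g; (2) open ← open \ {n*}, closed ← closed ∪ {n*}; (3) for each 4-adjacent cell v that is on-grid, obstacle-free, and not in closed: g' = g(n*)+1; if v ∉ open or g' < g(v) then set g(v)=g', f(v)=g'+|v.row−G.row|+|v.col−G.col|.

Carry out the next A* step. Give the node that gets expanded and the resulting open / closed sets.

expanded=(2,4); open=[(1,3) g=1 f=6, (1,4) g=2 f=6, (2,2) g=1 f=6, (2,5) g=2 f=6, (3,3) g=1 f=4, (3,4) g=2 f=4]; closed=[(2,3), (2,4)]

step 1: expand (2,4) (f=4, h=3) → closed; open now [(1,3) g=1 f=6, (1,4) g=2 f=6, (2,2) g=1 f=6, (2,5) g=2 f=6, (3,3) g=1 f=4, (3,4) g=2 f=4]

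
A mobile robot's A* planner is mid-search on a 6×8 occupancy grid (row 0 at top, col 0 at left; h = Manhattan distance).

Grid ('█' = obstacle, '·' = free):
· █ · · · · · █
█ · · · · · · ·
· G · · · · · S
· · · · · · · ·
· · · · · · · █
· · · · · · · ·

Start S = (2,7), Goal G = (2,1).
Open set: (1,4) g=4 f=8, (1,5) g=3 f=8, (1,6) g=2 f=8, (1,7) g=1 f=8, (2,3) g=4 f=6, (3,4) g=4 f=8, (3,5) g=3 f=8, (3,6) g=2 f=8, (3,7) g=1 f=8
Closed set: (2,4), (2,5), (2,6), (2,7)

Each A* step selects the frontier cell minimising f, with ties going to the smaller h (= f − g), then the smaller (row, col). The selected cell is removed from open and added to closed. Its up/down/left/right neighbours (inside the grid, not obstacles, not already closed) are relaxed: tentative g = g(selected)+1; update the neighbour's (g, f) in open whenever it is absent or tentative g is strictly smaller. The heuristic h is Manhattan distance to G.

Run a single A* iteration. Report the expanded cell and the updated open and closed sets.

expanded=(2,3); open=[(1,3) g=5 f=8, (1,4) g=4 f=8, (1,5) g=3 f=8, (1,6) g=2 f=8, (1,7) g=1 f=8, (2,2) g=5 f=6, (3,3) g=5 f=8, (3,4) g=4 f=8, (3,5) g=3 f=8, (3,6) g=2 f=8, (3,7) g=1 f=8]; closed=[(2,3), (2,4), (2,5), (2,6), (2,7)]

step 1: expand (2,3) (f=6, h=2) → closed; open now [(1,3) g=5 f=8, (1,4) g=4 f=8, (1,5) g=3 f=8, (1,6) g=2 f=8, (1,7) g=1 f=8, (2,2) g=5 f=6, (3,3) g=5 f=8, (3,4) g=4 f=8, (3,5) g=3 f=8, (3,6) g=2 f=8, (3,7) g=1 f=8]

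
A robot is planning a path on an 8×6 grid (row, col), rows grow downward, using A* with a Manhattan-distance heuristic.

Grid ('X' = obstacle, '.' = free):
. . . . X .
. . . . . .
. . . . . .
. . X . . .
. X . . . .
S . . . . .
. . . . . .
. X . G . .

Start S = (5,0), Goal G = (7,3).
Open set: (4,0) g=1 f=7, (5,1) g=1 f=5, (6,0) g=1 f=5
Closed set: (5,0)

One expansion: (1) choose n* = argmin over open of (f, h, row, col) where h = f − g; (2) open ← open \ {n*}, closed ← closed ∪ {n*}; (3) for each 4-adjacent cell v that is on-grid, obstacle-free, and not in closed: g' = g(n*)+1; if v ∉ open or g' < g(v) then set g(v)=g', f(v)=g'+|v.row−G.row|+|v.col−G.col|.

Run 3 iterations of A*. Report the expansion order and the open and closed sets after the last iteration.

step 1: expand (5,1) (f=5, h=4) → closed; open now [(4,0) g=1 f=7, (5,2) g=2 f=5, (6,0) g=1 f=5, (6,1) g=2 f=5]
step 2: expand (5,2) (f=5, h=3) → closed; open now [(4,0) g=1 f=7, (4,2) g=3 f=7, (5,3) g=3 f=5, (6,0) g=1 f=5, (6,1) g=2 f=5, (6,2) g=3 f=5]
step 3: expand (5,3) (f=5, h=2) → closed; open now [(4,0) g=1 f=7, (4,2) g=3 f=7, (4,3) g=4 f=7, (5,4) g=4 f=7, (6,0) g=1 f=5, (6,1) g=2 f=5, (6,2) g=3 f=5, (6,3) g=4 f=5]

order=[(5,1) → (5,2) → (5,3)]; open=[(4,0) g=1 f=7, (4,2) g=3 f=7, (4,3) g=4 f=7, (5,4) g=4 f=7, (6,0) g=1 f=5, (6,1) g=2 f=5, (6,2) g=3 f=5, (6,3) g=4 f=5]; closed=[(5,0), (5,1), (5,2), (5,3)]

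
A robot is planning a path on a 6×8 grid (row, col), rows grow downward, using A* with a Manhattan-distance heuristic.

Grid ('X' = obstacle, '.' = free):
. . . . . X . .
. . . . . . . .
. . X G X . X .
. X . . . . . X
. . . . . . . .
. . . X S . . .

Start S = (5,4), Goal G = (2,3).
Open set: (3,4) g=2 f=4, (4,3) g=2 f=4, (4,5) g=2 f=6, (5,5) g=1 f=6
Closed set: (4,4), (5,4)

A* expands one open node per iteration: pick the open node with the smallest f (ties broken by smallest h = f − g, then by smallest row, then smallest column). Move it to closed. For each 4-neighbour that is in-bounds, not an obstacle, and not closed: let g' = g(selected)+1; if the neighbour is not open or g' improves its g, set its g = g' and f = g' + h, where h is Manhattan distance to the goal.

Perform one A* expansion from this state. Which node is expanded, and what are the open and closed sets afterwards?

step 1: expand (3,4) (f=4, h=2) → closed; open now [(3,3) g=3 f=4, (3,5) g=3 f=6, (4,3) g=2 f=4, (4,5) g=2 f=6, (5,5) g=1 f=6]

expanded=(3,4); open=[(3,3) g=3 f=4, (3,5) g=3 f=6, (4,3) g=2 f=4, (4,5) g=2 f=6, (5,5) g=1 f=6]; closed=[(3,4), (4,4), (5,4)]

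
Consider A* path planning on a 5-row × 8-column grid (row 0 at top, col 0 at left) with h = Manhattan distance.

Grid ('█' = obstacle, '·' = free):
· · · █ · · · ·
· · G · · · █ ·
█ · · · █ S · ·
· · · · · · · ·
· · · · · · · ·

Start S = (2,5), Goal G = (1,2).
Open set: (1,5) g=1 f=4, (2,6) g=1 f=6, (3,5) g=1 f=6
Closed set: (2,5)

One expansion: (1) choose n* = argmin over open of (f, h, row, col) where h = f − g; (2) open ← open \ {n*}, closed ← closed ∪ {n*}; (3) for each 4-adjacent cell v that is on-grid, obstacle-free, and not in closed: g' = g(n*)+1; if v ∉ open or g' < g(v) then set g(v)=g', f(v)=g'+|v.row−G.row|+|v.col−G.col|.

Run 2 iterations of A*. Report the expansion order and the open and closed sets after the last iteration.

step 1: expand (1,5) (f=4, h=3) → closed; open now [(0,5) g=2 f=6, (1,4) g=2 f=4, (2,6) g=1 f=6, (3,5) g=1 f=6]
step 2: expand (1,4) (f=4, h=2) → closed; open now [(0,4) g=3 f=6, (0,5) g=2 f=6, (1,3) g=3 f=4, (2,6) g=1 f=6, (3,5) g=1 f=6]

order=[(1,5) → (1,4)]; open=[(0,4) g=3 f=6, (0,5) g=2 f=6, (1,3) g=3 f=4, (2,6) g=1 f=6, (3,5) g=1 f=6]; closed=[(1,4), (1,5), (2,5)]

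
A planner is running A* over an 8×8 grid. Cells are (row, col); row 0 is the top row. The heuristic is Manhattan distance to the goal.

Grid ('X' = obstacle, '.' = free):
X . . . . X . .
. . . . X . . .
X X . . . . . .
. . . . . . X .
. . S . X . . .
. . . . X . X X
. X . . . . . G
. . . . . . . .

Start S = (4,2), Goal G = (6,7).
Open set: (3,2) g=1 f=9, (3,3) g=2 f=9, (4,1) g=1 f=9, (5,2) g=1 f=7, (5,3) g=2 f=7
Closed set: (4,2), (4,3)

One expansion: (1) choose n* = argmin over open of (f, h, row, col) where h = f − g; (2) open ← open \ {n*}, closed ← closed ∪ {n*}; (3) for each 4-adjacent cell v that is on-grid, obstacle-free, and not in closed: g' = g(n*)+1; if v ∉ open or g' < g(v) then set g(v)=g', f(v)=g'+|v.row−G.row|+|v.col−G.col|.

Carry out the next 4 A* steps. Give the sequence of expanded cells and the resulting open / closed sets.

order=[(5,3) → (6,3) → (6,4) → (6,5)]; open=[(3,2) g=1 f=9, (3,3) g=2 f=9, (4,1) g=1 f=9, (5,2) g=1 f=7, (5,5) g=6 f=9, (6,2) g=4 f=9, (6,6) g=6 f=7, (7,3) g=4 f=9, (7,4) g=5 f=9, (7,5) g=6 f=9]; closed=[(4,2), (4,3), (5,3), (6,3), (6,4), (6,5)]

step 1: expand (5,3) (f=7, h=5) → closed; open now [(3,2) g=1 f=9, (3,3) g=2 f=9, (4,1) g=1 f=9, (5,2) g=1 f=7, (6,3) g=3 f=7]
step 2: expand (6,3) (f=7, h=4) → closed; open now [(3,2) g=1 f=9, (3,3) g=2 f=9, (4,1) g=1 f=9, (5,2) g=1 f=7, (6,2) g=4 f=9, (6,4) g=4 f=7, (7,3) g=4 f=9]
step 3: expand (6,4) (f=7, h=3) → closed; open now [(3,2) g=1 f=9, (3,3) g=2 f=9, (4,1) g=1 f=9, (5,2) g=1 f=7, (6,2) g=4 f=9, (6,5) g=5 f=7, (7,3) g=4 f=9, (7,4) g=5 f=9]
step 4: expand (6,5) (f=7, h=2) → closed; open now [(3,2) g=1 f=9, (3,3) g=2 f=9, (4,1) g=1 f=9, (5,2) g=1 f=7, (5,5) g=6 f=9, (6,2) g=4 f=9, (6,6) g=6 f=7, (7,3) g=4 f=9, (7,4) g=5 f=9, (7,5) g=6 f=9]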